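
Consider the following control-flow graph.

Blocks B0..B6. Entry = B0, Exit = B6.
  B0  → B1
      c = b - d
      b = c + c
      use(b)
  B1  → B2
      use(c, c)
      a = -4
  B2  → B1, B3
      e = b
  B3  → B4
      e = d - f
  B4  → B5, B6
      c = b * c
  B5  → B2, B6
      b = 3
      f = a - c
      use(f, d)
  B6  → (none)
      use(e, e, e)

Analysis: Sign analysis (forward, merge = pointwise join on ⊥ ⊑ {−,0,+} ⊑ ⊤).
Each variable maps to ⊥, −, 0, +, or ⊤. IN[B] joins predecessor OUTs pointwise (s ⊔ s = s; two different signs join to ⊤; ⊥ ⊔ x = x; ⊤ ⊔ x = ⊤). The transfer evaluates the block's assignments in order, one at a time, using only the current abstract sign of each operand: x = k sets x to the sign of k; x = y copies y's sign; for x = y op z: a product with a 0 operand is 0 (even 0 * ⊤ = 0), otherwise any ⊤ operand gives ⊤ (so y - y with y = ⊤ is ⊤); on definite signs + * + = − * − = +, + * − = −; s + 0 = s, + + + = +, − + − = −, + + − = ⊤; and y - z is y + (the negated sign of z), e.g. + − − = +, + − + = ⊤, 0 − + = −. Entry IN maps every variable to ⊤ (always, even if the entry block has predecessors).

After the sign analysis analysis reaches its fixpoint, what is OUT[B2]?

Answer: {a: -, b: ⊤, c: ⊤, d: ⊤, e: ⊤, f: ⊤}

Trace:
Fixpoint table:
  B0: | IN=(all ⊤) | OUT=(all ⊤)
  B1: | IN=(all ⊤) | OUT={a:-; rest ⊤}
  B2: | IN={a:-; rest ⊤} | OUT={a:-; rest ⊤}
  B3: | IN={a:-; rest ⊤} | OUT={a:-; rest ⊤}
  B4: | IN={a:-; rest ⊤} | OUT={a:-; rest ⊤}
  B5: | IN={a:-; rest ⊤} | OUT={a:-, b:+; rest ⊤}
  B6: | IN={a:-; rest ⊤} | OUT={a:-; rest ⊤}

Merge at B2: IN[B2] = OUT[B1] ⊔ OUT[B5] = {a: -, b: ⊤, c: ⊤, d: ⊤, e: ⊤, f: ⊤}
Applying B2's transfer function to that IN value gives OUT[B2] (row B2 above).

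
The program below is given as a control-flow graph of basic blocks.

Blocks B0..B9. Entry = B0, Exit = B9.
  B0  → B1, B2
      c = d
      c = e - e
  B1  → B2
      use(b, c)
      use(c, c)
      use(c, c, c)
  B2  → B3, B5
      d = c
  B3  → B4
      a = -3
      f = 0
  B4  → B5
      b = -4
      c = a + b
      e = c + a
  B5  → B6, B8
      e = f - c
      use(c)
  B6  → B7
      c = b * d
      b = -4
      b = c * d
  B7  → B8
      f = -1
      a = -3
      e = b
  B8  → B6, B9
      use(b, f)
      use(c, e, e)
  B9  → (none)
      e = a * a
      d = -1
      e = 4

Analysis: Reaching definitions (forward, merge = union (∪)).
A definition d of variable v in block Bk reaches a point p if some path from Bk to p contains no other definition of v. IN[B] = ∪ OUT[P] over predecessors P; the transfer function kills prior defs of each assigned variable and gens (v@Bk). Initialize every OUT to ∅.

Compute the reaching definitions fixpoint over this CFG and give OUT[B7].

Answer: {a@B7, b@B6, c@B6, d@B2, e@B7, f@B7}

Working:
Converged values:
  B0:  IN={}  OUT={c@B0}
  B1:  IN={c@B0}  OUT={c@B0}
  B2:  IN={c@B0}  OUT={c@B0, d@B2}
  B3:  IN={c@B0, d@B2}  OUT={a@B3, c@B0, d@B2, f@B3}
  B4:  IN={a@B3, c@B0, d@B2, f@B3}  OUT={a@B3, b@B4, c@B4, d@B2, e@B4, f@B3}
  B5:  IN={a@B3, b@B4, c@B0, c@B4, d@B2, e@B4, f@B3}  OUT={a@B3, b@B4, c@B0, c@B4, d@B2, e@B5, f@B3}
  B6:  IN={a@B3, a@B7, b@B4, b@B6, c@B0, c@B4, c@B6, d@B2, e@B5, e@B7, f@B3, f@B7}  OUT={a@B3, a@B7, b@B6, c@B6, d@B2, e@B5, e@B7, f@B3, f@B7}
  B7:  IN={a@B3, a@B7, b@B6, c@B6, d@B2, e@B5, e@B7, f@B3, f@B7}  OUT={a@B7, b@B6, c@B6, d@B2, e@B7, f@B7}
  B8:  IN={a@B3, a@B7, b@B4, b@B6, c@B0, c@B4, c@B6, d@B2, e@B5, e@B7, f@B3, f@B7}  OUT={a@B3, a@B7, b@B4, b@B6, c@B0, c@B4, c@B6, d@B2, e@B5, e@B7, f@B3, f@B7}
  B9:  IN={a@B3, a@B7, b@B4, b@B6, c@B0, c@B4, c@B6, d@B2, e@B5, e@B7, f@B3, f@B7}  OUT={a@B3, a@B7, b@B4, b@B6, c@B0, c@B4, c@B6, d@B9, e@B9, f@B3, f@B7}

Merge at B7: IN[B7] = OUT[B6] = {a@B3, a@B7, b@B6, c@B6, d@B2, e@B5, e@B7, f@B3, f@B7}
Applying B7's transfer function to that IN value gives OUT[B7] (row B7 above).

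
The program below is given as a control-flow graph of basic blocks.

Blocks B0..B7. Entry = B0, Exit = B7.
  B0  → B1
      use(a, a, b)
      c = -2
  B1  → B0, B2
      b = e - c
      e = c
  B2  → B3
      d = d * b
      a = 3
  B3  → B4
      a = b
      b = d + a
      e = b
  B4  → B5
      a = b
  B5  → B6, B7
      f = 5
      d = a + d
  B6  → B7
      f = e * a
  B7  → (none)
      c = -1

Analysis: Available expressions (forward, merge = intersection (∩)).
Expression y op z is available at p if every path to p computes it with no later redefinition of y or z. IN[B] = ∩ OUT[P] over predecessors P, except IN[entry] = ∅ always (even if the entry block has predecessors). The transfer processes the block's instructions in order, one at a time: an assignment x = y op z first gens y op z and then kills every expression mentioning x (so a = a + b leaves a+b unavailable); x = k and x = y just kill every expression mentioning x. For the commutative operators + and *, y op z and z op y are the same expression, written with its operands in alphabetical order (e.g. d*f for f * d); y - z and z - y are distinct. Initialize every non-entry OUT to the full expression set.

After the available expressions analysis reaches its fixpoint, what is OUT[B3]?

Answer: {a+d}

Working:
Per-block solution:
  B0:   IN={}   OUT={}
  B1:   IN={}   OUT={}
  B2:   IN={}   OUT={}
  B3:   IN={}   OUT={a+d}
  B4:   IN={a+d}   OUT={}
  B5:   IN={}   OUT={}
  B6:   IN={}   OUT={a*e}
  B7:   IN={}   OUT={}

Merge at B3: IN[B3] = OUT[B2] = {}
Applying B3's transfer function to that IN value gives OUT[B3] (row B3 above).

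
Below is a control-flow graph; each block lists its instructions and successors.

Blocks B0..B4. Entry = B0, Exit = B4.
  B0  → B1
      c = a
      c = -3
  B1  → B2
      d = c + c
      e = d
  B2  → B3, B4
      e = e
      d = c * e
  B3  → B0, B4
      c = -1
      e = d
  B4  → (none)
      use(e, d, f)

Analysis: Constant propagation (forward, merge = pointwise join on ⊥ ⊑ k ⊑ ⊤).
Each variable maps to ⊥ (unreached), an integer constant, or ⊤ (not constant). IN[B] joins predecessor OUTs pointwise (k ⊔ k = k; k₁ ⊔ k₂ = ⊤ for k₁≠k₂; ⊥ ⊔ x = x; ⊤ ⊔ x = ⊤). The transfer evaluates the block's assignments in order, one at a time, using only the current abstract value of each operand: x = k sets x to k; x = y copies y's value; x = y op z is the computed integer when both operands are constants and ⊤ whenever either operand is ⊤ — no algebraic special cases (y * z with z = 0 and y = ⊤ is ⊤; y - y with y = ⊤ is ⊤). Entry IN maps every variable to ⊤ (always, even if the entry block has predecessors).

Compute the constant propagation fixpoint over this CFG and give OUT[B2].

Converged values:
  B0: | IN=(all ⊤) | OUT={c:-3; rest ⊤}
  B1: | IN={c:-3; rest ⊤} | OUT={c:-3, d:-6, e:-6; rest ⊤}
  B2: | IN={c:-3, d:-6, e:-6; rest ⊤} | OUT={c:-3, d:18, e:-6; rest ⊤}
  B3: | IN={c:-3, d:18, e:-6; rest ⊤} | OUT={c:-1, d:18, e:18; rest ⊤}
  B4: | IN={d:18; rest ⊤} | OUT={d:18; rest ⊤}

Merge at B2: IN[B2] = OUT[B1] = {a: ⊤, b: ⊤, c: -3, d: -6, e: -6, f: ⊤}
Applying B2's transfer function to that IN value gives OUT[B2] (row B2 above).

Answer: {a: ⊤, b: ⊤, c: -3, d: 18, e: -6, f: ⊤}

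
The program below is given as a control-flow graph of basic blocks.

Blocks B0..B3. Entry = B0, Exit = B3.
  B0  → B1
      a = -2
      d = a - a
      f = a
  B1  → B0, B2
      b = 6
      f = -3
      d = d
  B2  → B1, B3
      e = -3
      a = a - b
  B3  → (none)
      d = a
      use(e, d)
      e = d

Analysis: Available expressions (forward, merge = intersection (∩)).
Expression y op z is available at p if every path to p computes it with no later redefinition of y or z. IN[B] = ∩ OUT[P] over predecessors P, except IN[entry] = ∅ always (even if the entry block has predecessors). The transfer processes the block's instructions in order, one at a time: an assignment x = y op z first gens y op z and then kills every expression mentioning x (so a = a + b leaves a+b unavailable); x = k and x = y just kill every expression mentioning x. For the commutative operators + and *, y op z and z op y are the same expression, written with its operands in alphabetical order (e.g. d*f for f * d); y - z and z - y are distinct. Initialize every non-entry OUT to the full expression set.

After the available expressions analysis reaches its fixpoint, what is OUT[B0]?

Fixpoint table:
  B0:  IN={}  OUT={a-a}
  B1:  IN={}  OUT={}
  B2:  IN={}  OUT={}
  B3:  IN={}  OUT={}

Merge at B0 (entry node, so the boundary value {} is joined with the incoming edge(s)): IN[B0] = {} ∩ OUT[B1] = {}
Applying B0's transfer function to that IN value gives OUT[B0] (row B0 above).

Answer: {a-a}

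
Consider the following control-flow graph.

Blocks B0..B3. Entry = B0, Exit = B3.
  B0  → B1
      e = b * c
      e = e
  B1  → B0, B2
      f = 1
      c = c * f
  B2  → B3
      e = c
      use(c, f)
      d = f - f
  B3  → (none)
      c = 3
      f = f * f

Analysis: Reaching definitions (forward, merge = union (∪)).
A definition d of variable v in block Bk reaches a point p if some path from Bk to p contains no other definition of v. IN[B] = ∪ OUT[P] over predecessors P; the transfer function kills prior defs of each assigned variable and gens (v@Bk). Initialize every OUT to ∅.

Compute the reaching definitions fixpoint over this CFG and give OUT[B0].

Answer: {c@B1, e@B0, f@B1}

Trace:
Per-block solution:
  B0: | IN={c@B1, e@B0, f@B1} | OUT={c@B1, e@B0, f@B1}
  B1: | IN={c@B1, e@B0, f@B1} | OUT={c@B1, e@B0, f@B1}
  B2: | IN={c@B1, e@B0, f@B1} | OUT={c@B1, d@B2, e@B2, f@B1}
  B3: | IN={c@B1, d@B2, e@B2, f@B1} | OUT={c@B3, d@B2, e@B2, f@B3}

Merge at B0 (entry node, so the boundary value {} is joined with the incoming edge(s)): IN[B0] = {} ⊔ OUT[B1] = {c@B1, e@B0, f@B1}
Applying B0's transfer function to that IN value gives OUT[B0] (row B0 above).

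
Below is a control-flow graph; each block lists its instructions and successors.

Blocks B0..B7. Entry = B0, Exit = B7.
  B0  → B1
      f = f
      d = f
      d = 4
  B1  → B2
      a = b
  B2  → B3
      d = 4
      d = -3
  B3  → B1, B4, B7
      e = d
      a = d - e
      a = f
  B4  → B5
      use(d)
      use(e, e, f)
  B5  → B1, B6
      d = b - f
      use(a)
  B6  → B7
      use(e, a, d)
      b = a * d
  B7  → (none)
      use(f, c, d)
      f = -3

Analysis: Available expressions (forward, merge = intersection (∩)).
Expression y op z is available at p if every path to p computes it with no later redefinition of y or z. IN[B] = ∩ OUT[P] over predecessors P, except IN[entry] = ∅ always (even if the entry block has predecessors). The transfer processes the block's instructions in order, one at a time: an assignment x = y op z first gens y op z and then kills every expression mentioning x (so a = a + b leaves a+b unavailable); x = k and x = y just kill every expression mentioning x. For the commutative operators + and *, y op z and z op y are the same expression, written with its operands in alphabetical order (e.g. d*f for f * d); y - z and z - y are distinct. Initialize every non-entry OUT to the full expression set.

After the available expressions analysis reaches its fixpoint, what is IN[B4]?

Answer: {d-e}

Trace:
Fixpoint table:
  B0:   IN={}   OUT={}
  B1:   IN={}   OUT={}
  B2:   IN={}   OUT={}
  B3:   IN={}   OUT={d-e}
  B4:   IN={d-e}   OUT={d-e}
  B5:   IN={d-e}   OUT={b-f}
  B6:   IN={b-f}   OUT={a*d}
  B7:   IN={}   OUT={}

Merge at B4: IN[B4] = OUT[B3] = {d-e}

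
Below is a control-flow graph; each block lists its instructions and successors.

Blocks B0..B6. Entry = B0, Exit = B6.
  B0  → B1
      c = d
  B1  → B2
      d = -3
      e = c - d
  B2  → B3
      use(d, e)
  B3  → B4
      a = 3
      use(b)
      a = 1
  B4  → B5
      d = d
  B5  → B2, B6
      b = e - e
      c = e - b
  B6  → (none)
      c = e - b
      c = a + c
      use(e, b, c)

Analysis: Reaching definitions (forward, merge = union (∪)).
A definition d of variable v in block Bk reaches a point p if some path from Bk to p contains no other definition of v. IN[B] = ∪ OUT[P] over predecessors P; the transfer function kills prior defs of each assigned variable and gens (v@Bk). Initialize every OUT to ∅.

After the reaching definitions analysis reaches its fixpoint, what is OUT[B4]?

Answer: {a@B3, b@B5, c@B0, c@B5, d@B4, e@B1}

Working:
Per-block solution:
  B0: | IN={} | OUT={c@B0}
  B1: | IN={c@B0} | OUT={c@B0, d@B1, e@B1}
  B2: | IN={a@B3, b@B5, c@B0, c@B5, d@B1, d@B4, e@B1} | OUT={a@B3, b@B5, c@B0, c@B5, d@B1, d@B4, e@B1}
  B3: | IN={a@B3, b@B5, c@B0, c@B5, d@B1, d@B4, e@B1} | OUT={a@B3, b@B5, c@B0, c@B5, d@B1, d@B4, e@B1}
  B4: | IN={a@B3, b@B5, c@B0, c@B5, d@B1, d@B4, e@B1} | OUT={a@B3, b@B5, c@B0, c@B5, d@B4, e@B1}
  B5: | IN={a@B3, b@B5, c@B0, c@B5, d@B4, e@B1} | OUT={a@B3, b@B5, c@B5, d@B4, e@B1}
  B6: | IN={a@B3, b@B5, c@B5, d@B4, e@B1} | OUT={a@B3, b@B5, c@B6, d@B4, e@B1}

Merge at B4: IN[B4] = OUT[B3] = {a@B3, b@B5, c@B0, c@B5, d@B1, d@B4, e@B1}
Applying B4's transfer function to that IN value gives OUT[B4] (row B4 above).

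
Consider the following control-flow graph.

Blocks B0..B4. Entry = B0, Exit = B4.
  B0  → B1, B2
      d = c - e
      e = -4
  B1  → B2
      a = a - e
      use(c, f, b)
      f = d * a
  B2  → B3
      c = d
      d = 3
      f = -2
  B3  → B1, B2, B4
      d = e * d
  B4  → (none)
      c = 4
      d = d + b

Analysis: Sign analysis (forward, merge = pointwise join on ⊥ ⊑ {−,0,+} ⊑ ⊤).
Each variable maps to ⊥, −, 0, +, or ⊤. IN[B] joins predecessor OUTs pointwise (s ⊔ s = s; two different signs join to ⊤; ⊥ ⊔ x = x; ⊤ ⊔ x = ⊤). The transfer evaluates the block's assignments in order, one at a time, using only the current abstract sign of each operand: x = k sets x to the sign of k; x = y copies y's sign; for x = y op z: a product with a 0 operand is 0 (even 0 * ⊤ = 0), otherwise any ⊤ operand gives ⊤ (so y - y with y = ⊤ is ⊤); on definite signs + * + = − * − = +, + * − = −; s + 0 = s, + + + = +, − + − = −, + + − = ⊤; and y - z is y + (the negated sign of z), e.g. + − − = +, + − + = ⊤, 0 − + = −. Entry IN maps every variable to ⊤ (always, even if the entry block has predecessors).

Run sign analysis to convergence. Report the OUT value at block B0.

Answer: {a: ⊤, b: ⊤, c: ⊤, d: ⊤, e: -, f: ⊤}

Working:
Converged values:
  B0:  IN=(all ⊤)  OUT={e:-; rest ⊤}
  B1:  IN={e:-; rest ⊤}  OUT={e:-; rest ⊤}
  B2:  IN={e:-; rest ⊤}  OUT={d:+, e:-, f:-; rest ⊤}
  B3:  IN={d:+, e:-, f:-; rest ⊤}  OUT={d:-, e:-, f:-; rest ⊤}
  B4:  IN={d:-, e:-, f:-; rest ⊤}  OUT={c:+, e:-, f:-; rest ⊤}

B0 is the boundary node: IN[B0] = {a: ⊤, b: ⊤, c: ⊤, d: ⊤, e: ⊤, f: ⊤}
Applying B0's transfer function to that IN value gives OUT[B0] (row B0 above).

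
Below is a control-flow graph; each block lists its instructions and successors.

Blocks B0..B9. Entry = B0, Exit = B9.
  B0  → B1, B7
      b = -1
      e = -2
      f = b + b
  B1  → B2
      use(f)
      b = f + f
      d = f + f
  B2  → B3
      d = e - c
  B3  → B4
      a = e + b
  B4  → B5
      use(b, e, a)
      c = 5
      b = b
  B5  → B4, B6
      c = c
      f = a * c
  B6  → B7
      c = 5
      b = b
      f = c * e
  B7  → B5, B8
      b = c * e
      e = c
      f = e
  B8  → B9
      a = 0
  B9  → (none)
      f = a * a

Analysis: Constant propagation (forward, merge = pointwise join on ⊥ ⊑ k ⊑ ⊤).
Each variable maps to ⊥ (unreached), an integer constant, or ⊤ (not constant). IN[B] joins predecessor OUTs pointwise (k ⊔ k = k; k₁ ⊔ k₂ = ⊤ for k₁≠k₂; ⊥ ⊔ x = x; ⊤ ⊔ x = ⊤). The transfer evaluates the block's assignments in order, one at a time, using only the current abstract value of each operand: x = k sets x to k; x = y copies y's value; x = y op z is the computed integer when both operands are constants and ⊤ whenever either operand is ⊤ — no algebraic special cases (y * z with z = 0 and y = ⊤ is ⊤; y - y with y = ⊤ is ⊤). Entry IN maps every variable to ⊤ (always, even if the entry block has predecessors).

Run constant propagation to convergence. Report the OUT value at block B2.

Answer: {a: ⊤, b: -4, c: ⊤, d: ⊤, e: -2, f: -2}

Trace:
Fixpoint table:
  B0:  IN=(all ⊤)  OUT={b:-1, e:-2, f:-2; rest ⊤}
  B1:  IN={b:-1, e:-2, f:-2; rest ⊤}  OUT={b:-4, d:-4, e:-2, f:-2; rest ⊤}
  B2:  IN={b:-4, d:-4, e:-2, f:-2; rest ⊤}  OUT={b:-4, e:-2, f:-2; rest ⊤}
  B3:  IN={b:-4, e:-2, f:-2; rest ⊤}  OUT={a:-6, b:-4, e:-2, f:-2; rest ⊤}
  B4:  IN=(all ⊤)  OUT={c:5; rest ⊤}
  B5:  IN=(all ⊤)  OUT=(all ⊤)
  B6:  IN=(all ⊤)  OUT={c:5; rest ⊤}
  B7:  IN=(all ⊤)  OUT=(all ⊤)
  B8:  IN=(all ⊤)  OUT={a:0; rest ⊤}
  B9:  IN={a:0; rest ⊤}  OUT={a:0, f:0; rest ⊤}

Merge at B2: IN[B2] = OUT[B1] = {a: ⊤, b: -4, c: ⊤, d: -4, e: -2, f: -2}
Applying B2's transfer function to that IN value gives OUT[B2] (row B2 above).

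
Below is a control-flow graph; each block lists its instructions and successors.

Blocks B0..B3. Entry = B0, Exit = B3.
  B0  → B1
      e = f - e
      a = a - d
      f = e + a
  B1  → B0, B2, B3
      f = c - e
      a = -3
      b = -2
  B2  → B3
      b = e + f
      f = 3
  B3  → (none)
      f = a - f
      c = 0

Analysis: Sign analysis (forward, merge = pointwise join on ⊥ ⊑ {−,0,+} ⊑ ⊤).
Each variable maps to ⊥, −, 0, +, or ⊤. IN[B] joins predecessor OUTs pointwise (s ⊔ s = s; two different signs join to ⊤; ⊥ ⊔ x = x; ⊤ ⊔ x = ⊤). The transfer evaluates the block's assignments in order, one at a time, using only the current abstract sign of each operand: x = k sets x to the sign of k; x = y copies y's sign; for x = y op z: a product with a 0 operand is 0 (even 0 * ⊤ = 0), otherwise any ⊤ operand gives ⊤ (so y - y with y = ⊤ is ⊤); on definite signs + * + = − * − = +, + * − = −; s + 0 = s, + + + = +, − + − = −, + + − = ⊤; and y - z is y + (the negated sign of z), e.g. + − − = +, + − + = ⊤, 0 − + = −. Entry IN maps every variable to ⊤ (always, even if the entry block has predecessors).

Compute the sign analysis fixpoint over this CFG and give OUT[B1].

Answer: {a: -, b: -, c: ⊤, d: ⊤, e: ⊤, f: ⊤}

Derivation:
Fixpoint table:
  B0:  IN=(all ⊤)  OUT=(all ⊤)
  B1:  IN=(all ⊤)  OUT={a:-, b:-; rest ⊤}
  B2:  IN={a:-, b:-; rest ⊤}  OUT={a:-, f:+; rest ⊤}
  B3:  IN={a:-; rest ⊤}  OUT={a:-, c:0; rest ⊤}

Merge at B1: IN[B1] = OUT[B0] = {a: ⊤, b: ⊤, c: ⊤, d: ⊤, e: ⊤, f: ⊤}
Applying B1's transfer function to that IN value gives OUT[B1] (row B1 above).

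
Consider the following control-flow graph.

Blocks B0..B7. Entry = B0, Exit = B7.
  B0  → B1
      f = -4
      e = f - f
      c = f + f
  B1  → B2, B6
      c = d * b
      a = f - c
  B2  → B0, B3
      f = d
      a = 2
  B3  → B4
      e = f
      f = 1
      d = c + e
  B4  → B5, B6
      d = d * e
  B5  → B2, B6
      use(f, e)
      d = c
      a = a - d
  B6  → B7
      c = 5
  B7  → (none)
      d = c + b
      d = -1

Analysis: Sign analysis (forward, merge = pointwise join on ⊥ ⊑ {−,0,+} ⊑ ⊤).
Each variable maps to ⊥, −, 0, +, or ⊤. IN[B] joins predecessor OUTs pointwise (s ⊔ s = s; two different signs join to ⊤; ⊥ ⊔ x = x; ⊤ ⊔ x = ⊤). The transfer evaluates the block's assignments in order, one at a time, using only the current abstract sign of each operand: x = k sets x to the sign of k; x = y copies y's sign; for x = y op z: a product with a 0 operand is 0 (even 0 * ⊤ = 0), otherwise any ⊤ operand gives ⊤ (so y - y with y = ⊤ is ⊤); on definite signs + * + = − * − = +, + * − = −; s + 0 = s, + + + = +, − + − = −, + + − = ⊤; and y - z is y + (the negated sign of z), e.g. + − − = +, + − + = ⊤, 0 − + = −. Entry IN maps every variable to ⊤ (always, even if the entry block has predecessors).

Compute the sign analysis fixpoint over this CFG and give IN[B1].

Answer: {a: ⊤, b: ⊤, c: -, d: ⊤, e: ⊤, f: -}

Working:
Per-block solution:
  B0:   IN=(all ⊤)   OUT={c:-, f:-; rest ⊤}
  B1:   IN={c:-, f:-; rest ⊤}   OUT={f:-; rest ⊤}
  B2:   IN=(all ⊤)   OUT={a:+; rest ⊤}
  B3:   IN={a:+; rest ⊤}   OUT={a:+, f:+; rest ⊤}
  B4:   IN={a:+, f:+; rest ⊤}   OUT={a:+, f:+; rest ⊤}
  B5:   IN={a:+, f:+; rest ⊤}   OUT={f:+; rest ⊤}
  B6:   IN=(all ⊤)   OUT={c:+; rest ⊤}
  B7:   IN={c:+; rest ⊤}   OUT={c:+, d:-; rest ⊤}

Merge at B1: IN[B1] = OUT[B0] = {a: ⊤, b: ⊤, c: -, d: ⊤, e: ⊤, f: -}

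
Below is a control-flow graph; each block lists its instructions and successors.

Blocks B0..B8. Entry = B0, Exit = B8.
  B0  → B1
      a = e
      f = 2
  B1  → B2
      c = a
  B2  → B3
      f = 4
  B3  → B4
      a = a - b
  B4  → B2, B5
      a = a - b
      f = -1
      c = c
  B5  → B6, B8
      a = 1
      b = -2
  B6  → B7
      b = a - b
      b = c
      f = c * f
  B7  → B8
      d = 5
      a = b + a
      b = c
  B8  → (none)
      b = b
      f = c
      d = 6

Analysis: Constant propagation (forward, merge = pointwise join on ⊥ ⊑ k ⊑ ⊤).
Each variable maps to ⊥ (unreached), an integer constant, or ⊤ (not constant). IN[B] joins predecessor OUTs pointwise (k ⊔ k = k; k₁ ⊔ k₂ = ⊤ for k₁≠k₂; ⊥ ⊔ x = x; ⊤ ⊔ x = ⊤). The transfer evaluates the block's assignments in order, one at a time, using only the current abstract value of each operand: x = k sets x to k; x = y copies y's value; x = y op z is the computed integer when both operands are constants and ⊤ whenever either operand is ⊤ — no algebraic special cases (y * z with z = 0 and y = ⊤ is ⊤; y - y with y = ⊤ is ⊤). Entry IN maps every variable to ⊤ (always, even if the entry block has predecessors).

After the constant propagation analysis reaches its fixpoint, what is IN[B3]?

Fixpoint table:
  B0: | IN=(all ⊤) | OUT={f:2; rest ⊤}
  B1: | IN={f:2; rest ⊤} | OUT={f:2; rest ⊤}
  B2: | IN=(all ⊤) | OUT={f:4; rest ⊤}
  B3: | IN={f:4; rest ⊤} | OUT={f:4; rest ⊤}
  B4: | IN={f:4; rest ⊤} | OUT={f:-1; rest ⊤}
  B5: | IN={f:-1; rest ⊤} | OUT={a:1, b:-2, f:-1; rest ⊤}
  B6: | IN={a:1, b:-2, f:-1; rest ⊤} | OUT={a:1; rest ⊤}
  B7: | IN={a:1; rest ⊤} | OUT={d:5; rest ⊤}
  B8: | IN=(all ⊤) | OUT={d:6; rest ⊤}

Merge at B3: IN[B3] = OUT[B2] = {a: ⊤, b: ⊤, c: ⊤, d: ⊤, e: ⊤, f: 4}

Answer: {a: ⊤, b: ⊤, c: ⊤, d: ⊤, e: ⊤, f: 4}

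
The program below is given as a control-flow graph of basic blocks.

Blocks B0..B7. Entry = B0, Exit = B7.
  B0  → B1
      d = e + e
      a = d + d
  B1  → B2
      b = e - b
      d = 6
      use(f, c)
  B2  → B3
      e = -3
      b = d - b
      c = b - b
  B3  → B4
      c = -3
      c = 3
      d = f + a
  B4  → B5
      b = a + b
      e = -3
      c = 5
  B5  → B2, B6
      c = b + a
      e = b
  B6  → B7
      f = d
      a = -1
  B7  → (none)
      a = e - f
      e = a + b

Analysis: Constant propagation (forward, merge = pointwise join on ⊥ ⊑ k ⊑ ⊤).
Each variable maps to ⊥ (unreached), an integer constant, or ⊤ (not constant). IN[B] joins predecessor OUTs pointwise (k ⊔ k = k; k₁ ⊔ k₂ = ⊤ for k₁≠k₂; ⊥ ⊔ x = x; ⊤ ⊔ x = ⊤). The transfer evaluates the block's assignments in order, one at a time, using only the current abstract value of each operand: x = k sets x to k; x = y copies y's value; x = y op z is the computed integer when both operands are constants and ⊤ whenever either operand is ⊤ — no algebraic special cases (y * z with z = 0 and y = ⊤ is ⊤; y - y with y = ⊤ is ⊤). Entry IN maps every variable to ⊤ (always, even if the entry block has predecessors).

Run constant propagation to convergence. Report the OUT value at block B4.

Answer: {a: ⊤, b: ⊤, c: 5, d: ⊤, e: -3, f: ⊤}

Derivation:
Converged values:
  B0: | IN=(all ⊤) | OUT=(all ⊤)
  B1: | IN=(all ⊤) | OUT={d:6; rest ⊤}
  B2: | IN=(all ⊤) | OUT={e:-3; rest ⊤}
  B3: | IN={e:-3; rest ⊤} | OUT={c:3, e:-3; rest ⊤}
  B4: | IN={c:3, e:-3; rest ⊤} | OUT={c:5, e:-3; rest ⊤}
  B5: | IN={c:5, e:-3; rest ⊤} | OUT=(all ⊤)
  B6: | IN=(all ⊤) | OUT={a:-1; rest ⊤}
  B7: | IN={a:-1; rest ⊤} | OUT=(all ⊤)

Merge at B4: IN[B4] = OUT[B3] = {a: ⊤, b: ⊤, c: 3, d: ⊤, e: -3, f: ⊤}
Applying B4's transfer function to that IN value gives OUT[B4] (row B4 above).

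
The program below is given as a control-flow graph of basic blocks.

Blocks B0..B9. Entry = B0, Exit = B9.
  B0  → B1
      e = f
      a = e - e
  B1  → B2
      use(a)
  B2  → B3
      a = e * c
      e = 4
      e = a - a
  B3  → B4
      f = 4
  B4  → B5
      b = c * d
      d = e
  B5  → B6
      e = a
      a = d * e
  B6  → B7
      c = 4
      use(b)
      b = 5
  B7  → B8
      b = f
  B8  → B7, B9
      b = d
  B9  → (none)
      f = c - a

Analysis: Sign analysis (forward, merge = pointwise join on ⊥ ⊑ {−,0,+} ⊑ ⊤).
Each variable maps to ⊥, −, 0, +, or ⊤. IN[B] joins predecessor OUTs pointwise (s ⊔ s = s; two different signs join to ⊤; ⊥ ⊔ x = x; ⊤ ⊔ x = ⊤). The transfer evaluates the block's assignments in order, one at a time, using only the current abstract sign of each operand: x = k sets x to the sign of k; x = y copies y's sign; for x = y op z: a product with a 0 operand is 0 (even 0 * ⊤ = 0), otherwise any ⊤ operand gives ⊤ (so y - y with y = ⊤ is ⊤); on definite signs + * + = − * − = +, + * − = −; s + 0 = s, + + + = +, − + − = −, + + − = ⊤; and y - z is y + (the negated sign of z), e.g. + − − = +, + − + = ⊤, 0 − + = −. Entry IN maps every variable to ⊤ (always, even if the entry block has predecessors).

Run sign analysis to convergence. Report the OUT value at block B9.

Answer: {a: ⊤, b: ⊤, c: +, d: ⊤, e: ⊤, f: ⊤}

Working:
Converged values:
  B0:  IN=(all ⊤)  OUT=(all ⊤)
  B1:  IN=(all ⊤)  OUT=(all ⊤)
  B2:  IN=(all ⊤)  OUT=(all ⊤)
  B3:  IN=(all ⊤)  OUT={f:+; rest ⊤}
  B4:  IN={f:+; rest ⊤}  OUT={f:+; rest ⊤}
  B5:  IN={f:+; rest ⊤}  OUT={f:+; rest ⊤}
  B6:  IN={f:+; rest ⊤}  OUT={b:+, c:+, f:+; rest ⊤}
  B7:  IN={c:+, f:+; rest ⊤}  OUT={b:+, c:+, f:+; rest ⊤}
  B8:  IN={b:+, c:+, f:+; rest ⊤}  OUT={c:+, f:+; rest ⊤}
  B9:  IN={c:+, f:+; rest ⊤}  OUT={c:+; rest ⊤}

Merge at B9: IN[B9] = OUT[B8] = {a: ⊤, b: ⊤, c: +, d: ⊤, e: ⊤, f: +}
Applying B9's transfer function to that IN value gives OUT[B9] (row B9 above).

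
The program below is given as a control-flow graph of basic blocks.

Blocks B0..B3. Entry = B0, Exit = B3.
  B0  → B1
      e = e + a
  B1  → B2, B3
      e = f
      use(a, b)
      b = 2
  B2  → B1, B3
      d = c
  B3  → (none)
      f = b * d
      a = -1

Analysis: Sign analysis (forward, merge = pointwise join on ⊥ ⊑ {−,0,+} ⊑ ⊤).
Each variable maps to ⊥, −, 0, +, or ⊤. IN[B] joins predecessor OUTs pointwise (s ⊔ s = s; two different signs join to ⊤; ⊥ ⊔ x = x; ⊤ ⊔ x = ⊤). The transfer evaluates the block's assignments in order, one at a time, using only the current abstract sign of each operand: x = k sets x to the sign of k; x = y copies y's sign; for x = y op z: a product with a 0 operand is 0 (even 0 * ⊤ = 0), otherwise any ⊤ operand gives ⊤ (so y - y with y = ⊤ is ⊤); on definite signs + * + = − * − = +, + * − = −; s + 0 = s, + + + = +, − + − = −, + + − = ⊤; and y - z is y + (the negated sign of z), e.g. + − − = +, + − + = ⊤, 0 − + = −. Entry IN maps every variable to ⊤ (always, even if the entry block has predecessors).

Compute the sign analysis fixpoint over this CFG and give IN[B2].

Answer: {a: ⊤, b: +, c: ⊤, d: ⊤, e: ⊤, f: ⊤}

Working:
Per-block solution:
  B0: | IN=(all ⊤) | OUT=(all ⊤)
  B1: | IN=(all ⊤) | OUT={b:+; rest ⊤}
  B2: | IN={b:+; rest ⊤} | OUT={b:+; rest ⊤}
  B3: | IN={b:+; rest ⊤} | OUT={a:-, b:+; rest ⊤}

Merge at B2: IN[B2] = OUT[B1] = {a: ⊤, b: +, c: ⊤, d: ⊤, e: ⊤, f: ⊤}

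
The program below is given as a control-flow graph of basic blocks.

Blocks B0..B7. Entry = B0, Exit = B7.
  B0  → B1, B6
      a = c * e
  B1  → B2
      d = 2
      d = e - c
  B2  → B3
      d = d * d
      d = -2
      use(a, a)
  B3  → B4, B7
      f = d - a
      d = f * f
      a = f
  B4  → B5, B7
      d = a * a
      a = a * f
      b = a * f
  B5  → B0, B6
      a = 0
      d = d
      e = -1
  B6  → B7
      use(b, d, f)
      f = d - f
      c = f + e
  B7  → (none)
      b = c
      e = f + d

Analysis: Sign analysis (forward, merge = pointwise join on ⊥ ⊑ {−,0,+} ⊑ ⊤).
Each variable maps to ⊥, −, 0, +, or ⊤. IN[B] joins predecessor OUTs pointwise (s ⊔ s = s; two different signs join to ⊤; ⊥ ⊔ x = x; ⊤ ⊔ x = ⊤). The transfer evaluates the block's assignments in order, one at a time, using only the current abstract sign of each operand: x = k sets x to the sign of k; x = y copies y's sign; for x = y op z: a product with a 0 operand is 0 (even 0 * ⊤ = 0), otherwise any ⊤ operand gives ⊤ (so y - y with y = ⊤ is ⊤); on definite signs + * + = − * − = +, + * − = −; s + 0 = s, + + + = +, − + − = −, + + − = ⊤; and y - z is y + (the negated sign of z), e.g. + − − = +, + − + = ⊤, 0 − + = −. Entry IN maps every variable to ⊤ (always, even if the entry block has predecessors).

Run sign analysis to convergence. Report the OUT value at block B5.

Answer: {a: 0, b: ⊤, c: ⊤, d: ⊤, e: -, f: ⊤}

Trace:
Converged values:
  B0: | IN=(all ⊤) | OUT=(all ⊤)
  B1: | IN=(all ⊤) | OUT=(all ⊤)
  B2: | IN=(all ⊤) | OUT={d:-; rest ⊤}
  B3: | IN={d:-; rest ⊤} | OUT=(all ⊤)
  B4: | IN=(all ⊤) | OUT=(all ⊤)
  B5: | IN=(all ⊤) | OUT={a:0, e:-; rest ⊤}
  B6: | IN=(all ⊤) | OUT=(all ⊤)
  B7: | IN=(all ⊤) | OUT=(all ⊤)

Merge at B5: IN[B5] = OUT[B4] = {a: ⊤, b: ⊤, c: ⊤, d: ⊤, e: ⊤, f: ⊤}
Applying B5's transfer function to that IN value gives OUT[B5] (row B5 above).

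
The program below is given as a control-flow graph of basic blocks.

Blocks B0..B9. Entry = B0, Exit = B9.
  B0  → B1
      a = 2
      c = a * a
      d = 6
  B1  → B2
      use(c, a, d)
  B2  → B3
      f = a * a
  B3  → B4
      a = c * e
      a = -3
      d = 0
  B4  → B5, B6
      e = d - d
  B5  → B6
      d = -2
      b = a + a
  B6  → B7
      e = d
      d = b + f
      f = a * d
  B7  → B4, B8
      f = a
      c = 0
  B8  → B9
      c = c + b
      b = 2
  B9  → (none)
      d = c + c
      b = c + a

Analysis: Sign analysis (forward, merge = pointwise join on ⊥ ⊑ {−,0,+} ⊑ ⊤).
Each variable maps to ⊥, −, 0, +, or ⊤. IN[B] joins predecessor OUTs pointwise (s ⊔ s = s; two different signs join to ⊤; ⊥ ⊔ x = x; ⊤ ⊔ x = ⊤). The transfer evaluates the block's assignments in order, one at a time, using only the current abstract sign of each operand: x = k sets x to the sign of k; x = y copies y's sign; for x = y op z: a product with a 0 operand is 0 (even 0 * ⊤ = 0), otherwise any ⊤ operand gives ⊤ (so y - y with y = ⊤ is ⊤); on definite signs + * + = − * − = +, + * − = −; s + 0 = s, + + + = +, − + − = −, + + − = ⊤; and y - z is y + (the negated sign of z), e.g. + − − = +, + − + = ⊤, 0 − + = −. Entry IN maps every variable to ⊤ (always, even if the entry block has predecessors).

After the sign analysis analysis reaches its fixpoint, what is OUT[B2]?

Fixpoint table:
  B0:   IN=(all ⊤)   OUT={a:+, c:+, d:+; rest ⊤}
  B1:   IN={a:+, c:+, d:+; rest ⊤}   OUT={a:+, c:+, d:+; rest ⊤}
  B2:   IN={a:+, c:+, d:+; rest ⊤}   OUT={a:+, c:+, d:+, f:+; rest ⊤}
  B3:   IN={a:+, c:+, d:+, f:+; rest ⊤}   OUT={a:-, c:+, d:0, f:+; rest ⊤}
  B4:   IN={a:-; rest ⊤}   OUT={a:-; rest ⊤}
  B5:   IN={a:-; rest ⊤}   OUT={a:-, b:-, d:-; rest ⊤}
  B6:   IN={a:-; rest ⊤}   OUT={a:-; rest ⊤}
  B7:   IN={a:-; rest ⊤}   OUT={a:-, c:0, f:-; rest ⊤}
  B8:   IN={a:-, c:0, f:-; rest ⊤}   OUT={a:-, b:+, f:-; rest ⊤}
  B9:   IN={a:-, b:+, f:-; rest ⊤}   OUT={a:-, f:-; rest ⊤}

Merge at B2: IN[B2] = OUT[B1] = {a: +, b: ⊤, c: +, d: +, e: ⊤, f: ⊤}
Applying B2's transfer function to that IN value gives OUT[B2] (row B2 above).

Answer: {a: +, b: ⊤, c: +, d: +, e: ⊤, f: +}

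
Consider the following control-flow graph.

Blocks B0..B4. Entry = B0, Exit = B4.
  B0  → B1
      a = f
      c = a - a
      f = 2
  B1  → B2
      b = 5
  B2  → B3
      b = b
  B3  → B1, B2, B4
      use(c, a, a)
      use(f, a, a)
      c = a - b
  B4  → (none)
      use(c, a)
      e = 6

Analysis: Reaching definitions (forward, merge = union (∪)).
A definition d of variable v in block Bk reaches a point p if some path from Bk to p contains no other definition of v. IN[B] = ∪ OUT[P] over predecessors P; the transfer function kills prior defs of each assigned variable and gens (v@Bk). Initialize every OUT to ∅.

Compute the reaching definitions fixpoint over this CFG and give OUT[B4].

Per-block solution:
  B0:   IN={}   OUT={a@B0, c@B0, f@B0}
  B1:   IN={a@B0, b@B2, c@B0, c@B3, f@B0}   OUT={a@B0, b@B1, c@B0, c@B3, f@B0}
  B2:   IN={a@B0, b@B1, b@B2, c@B0, c@B3, f@B0}   OUT={a@B0, b@B2, c@B0, c@B3, f@B0}
  B3:   IN={a@B0, b@B2, c@B0, c@B3, f@B0}   OUT={a@B0, b@B2, c@B3, f@B0}
  B4:   IN={a@B0, b@B2, c@B3, f@B0}   OUT={a@B0, b@B2, c@B3, e@B4, f@B0}

Merge at B4: IN[B4] = OUT[B3] = {a@B0, b@B2, c@B3, f@B0}
Applying B4's transfer function to that IN value gives OUT[B4] (row B4 above).

Answer: {a@B0, b@B2, c@B3, e@B4, f@B0}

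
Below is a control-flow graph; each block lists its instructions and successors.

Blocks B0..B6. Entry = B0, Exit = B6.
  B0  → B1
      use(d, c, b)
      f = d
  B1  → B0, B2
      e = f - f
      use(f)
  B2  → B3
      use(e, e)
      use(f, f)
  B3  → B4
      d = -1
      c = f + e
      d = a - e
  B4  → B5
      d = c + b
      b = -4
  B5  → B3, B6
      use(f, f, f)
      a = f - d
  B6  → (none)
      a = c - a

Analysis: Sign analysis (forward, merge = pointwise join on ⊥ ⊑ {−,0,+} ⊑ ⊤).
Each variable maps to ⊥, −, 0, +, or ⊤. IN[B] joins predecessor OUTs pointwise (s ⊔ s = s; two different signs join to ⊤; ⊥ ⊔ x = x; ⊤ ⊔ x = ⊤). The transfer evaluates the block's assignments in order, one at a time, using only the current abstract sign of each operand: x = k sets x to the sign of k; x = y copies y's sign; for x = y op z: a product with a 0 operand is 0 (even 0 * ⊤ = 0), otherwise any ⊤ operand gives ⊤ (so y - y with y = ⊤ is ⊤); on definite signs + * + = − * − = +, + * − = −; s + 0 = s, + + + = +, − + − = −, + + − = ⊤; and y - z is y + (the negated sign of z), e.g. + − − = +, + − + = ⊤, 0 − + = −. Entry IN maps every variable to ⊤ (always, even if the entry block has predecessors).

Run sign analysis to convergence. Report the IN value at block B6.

Answer: {a: ⊤, b: -, c: ⊤, d: ⊤, e: ⊤, f: ⊤}

Derivation:
Converged values:
  B0:   IN=(all ⊤)   OUT=(all ⊤)
  B1:   IN=(all ⊤)   OUT=(all ⊤)
  B2:   IN=(all ⊤)   OUT=(all ⊤)
  B3:   IN=(all ⊤)   OUT=(all ⊤)
  B4:   IN=(all ⊤)   OUT={b:-; rest ⊤}
  B5:   IN={b:-; rest ⊤}   OUT={b:-; rest ⊤}
  B6:   IN={b:-; rest ⊤}   OUT={b:-; rest ⊤}

Merge at B6: IN[B6] = OUT[B5] = {a: ⊤, b: -, c: ⊤, d: ⊤, e: ⊤, f: ⊤}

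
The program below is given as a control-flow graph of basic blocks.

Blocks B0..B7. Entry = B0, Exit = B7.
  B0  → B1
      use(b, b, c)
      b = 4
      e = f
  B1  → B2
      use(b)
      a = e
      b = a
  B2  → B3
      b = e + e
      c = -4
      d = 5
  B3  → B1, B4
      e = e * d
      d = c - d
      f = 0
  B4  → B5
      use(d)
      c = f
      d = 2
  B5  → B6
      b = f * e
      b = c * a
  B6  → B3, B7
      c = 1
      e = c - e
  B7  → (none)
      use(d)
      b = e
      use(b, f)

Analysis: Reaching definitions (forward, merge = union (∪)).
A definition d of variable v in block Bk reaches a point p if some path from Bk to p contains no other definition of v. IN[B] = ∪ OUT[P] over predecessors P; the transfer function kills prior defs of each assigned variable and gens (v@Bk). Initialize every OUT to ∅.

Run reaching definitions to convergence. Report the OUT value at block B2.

Converged values:
  B0:  IN={}  OUT={b@B0, e@B0}
  B1:  IN={a@B1, b@B0, b@B2, b@B5, c@B2, c@B6, d@B3, e@B0, e@B3, f@B3}  OUT={a@B1, b@B1, c@B2, c@B6, d@B3, e@B0, e@B3, f@B3}
  B2:  IN={a@B1, b@B1, c@B2, c@B6, d@B3, e@B0, e@B3, f@B3}  OUT={a@B1, b@B2, c@B2, d@B2, e@B0, e@B3, f@B3}
  B3:  IN={a@B1, b@B2, b@B5, c@B2, c@B6, d@B2, d@B4, e@B0, e@B3, e@B6, f@B3}  OUT={a@B1, b@B2, b@B5, c@B2, c@B6, d@B3, e@B3, f@B3}
  B4:  IN={a@B1, b@B2, b@B5, c@B2, c@B6, d@B3, e@B3, f@B3}  OUT={a@B1, b@B2, b@B5, c@B4, d@B4, e@B3, f@B3}
  B5:  IN={a@B1, b@B2, b@B5, c@B4, d@B4, e@B3, f@B3}  OUT={a@B1, b@B5, c@B4, d@B4, e@B3, f@B3}
  B6:  IN={a@B1, b@B5, c@B4, d@B4, e@B3, f@B3}  OUT={a@B1, b@B5, c@B6, d@B4, e@B6, f@B3}
  B7:  IN={a@B1, b@B5, c@B6, d@B4, e@B6, f@B3}  OUT={a@B1, b@B7, c@B6, d@B4, e@B6, f@B3}

Merge at B2: IN[B2] = OUT[B1] = {a@B1, b@B1, c@B2, c@B6, d@B3, e@B0, e@B3, f@B3}
Applying B2's transfer function to that IN value gives OUT[B2] (row B2 above).

Answer: {a@B1, b@B2, c@B2, d@B2, e@B0, e@B3, f@B3}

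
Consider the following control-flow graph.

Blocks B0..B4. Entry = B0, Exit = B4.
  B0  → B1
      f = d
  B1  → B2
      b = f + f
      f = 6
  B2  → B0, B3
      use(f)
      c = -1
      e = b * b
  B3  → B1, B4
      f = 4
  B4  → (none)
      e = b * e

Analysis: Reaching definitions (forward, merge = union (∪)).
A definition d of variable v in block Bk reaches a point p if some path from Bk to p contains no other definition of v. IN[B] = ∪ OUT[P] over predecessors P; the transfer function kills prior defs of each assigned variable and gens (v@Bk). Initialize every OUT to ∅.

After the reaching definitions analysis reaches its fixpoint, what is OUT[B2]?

Answer: {b@B1, c@B2, e@B2, f@B1}

Derivation:
Converged values:
  B0:   IN={b@B1, c@B2, e@B2, f@B1}   OUT={b@B1, c@B2, e@B2, f@B0}
  B1:   IN={b@B1, c@B2, e@B2, f@B0, f@B3}   OUT={b@B1, c@B2, e@B2, f@B1}
  B2:   IN={b@B1, c@B2, e@B2, f@B1}   OUT={b@B1, c@B2, e@B2, f@B1}
  B3:   IN={b@B1, c@B2, e@B2, f@B1}   OUT={b@B1, c@B2, e@B2, f@B3}
  B4:   IN={b@B1, c@B2, e@B2, f@B3}   OUT={b@B1, c@B2, e@B4, f@B3}

Merge at B2: IN[B2] = OUT[B1] = {b@B1, c@B2, e@B2, f@B1}
Applying B2's transfer function to that IN value gives OUT[B2] (row B2 above).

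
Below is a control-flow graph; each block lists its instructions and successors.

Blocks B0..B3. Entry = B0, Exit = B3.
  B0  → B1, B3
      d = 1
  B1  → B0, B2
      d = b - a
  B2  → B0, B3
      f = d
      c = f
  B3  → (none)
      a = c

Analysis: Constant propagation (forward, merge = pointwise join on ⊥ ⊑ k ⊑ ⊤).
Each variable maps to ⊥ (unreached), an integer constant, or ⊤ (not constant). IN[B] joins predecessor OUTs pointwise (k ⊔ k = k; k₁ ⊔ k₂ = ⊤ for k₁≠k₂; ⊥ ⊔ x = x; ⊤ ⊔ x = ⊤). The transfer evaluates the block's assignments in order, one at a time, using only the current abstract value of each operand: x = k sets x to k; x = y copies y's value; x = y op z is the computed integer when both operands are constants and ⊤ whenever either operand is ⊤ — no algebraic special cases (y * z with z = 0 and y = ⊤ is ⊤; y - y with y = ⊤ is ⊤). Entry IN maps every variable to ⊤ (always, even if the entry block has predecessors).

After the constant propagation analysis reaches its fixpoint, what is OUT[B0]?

Converged values:
  B0: | IN=(all ⊤) | OUT={d:1; rest ⊤}
  B1: | IN={d:1; rest ⊤} | OUT=(all ⊤)
  B2: | IN=(all ⊤) | OUT=(all ⊤)
  B3: | IN=(all ⊤) | OUT=(all ⊤)

Merge at B0 (entry node, so the boundary value (all ⊤) is joined with the incoming edge(s)): IN[B0] = (all ⊤) ⊔ OUT[B1] ⊔ OUT[B2] = {a: ⊤, b: ⊤, c: ⊤, d: ⊤, e: ⊤, f: ⊤}
Applying B0's transfer function to that IN value gives OUT[B0] (row B0 above).

Answer: {a: ⊤, b: ⊤, c: ⊤, d: 1, e: ⊤, f: ⊤}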